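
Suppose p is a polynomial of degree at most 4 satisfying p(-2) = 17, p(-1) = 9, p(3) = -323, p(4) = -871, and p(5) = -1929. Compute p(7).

Using the Lagrange interpolation formula with nodes -2, -1, 3, 4, 5:
  L_0(u) = (u + 1)(u - 3)(u - 4)(u - 5) / 210
  L_1(u) = (u + 2)(u - 3)(u - 4)(u - 5) / -120
  L_2(u) = (u + 2)(u + 1)(u - 4)(u - 5) / 40
  L_3(u) = (u + 2)(u + 1)(u - 3)(u - 5) / -30
  L_4(u) = (u + 2)(u + 1)(u - 3)(u - 4) / 84
Then p(u) = 17·L_0(u) + 9·L_1(u) - 323·L_2(u) - 871·L_3(u) - 1929·L_4(u).
Expanding and collecting terms gives p(u) = -2u^4 - 5u^3 - u^2 - 6u + 1.
Evaluating at u = 7: p(7) = -6607.

-6607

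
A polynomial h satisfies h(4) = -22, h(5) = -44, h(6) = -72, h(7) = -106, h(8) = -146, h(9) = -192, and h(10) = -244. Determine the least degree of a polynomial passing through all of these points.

2

Forward differences of the values at s = 4, 5, 6, 7, 8, 9, 10:
  h  : -22  -44  -72  -106  -146  -192  -244
  Δ  : -22  -28  -34  -40  -46  -52
  Δ^2: -6  -6  -6  -6  -6
  Δ^3: 0  0  0  0
  Δ^4: 0  0  0
  Δ^5: 0  0
  Δ^6: 0
The second differences are constant (-6) and nonzero, while all higher differences vanish, so the minimal degree is 2.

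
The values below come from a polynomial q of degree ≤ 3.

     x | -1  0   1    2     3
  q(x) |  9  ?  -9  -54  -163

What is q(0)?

2

The 4 known points determine the degree-3 polynomial uniquely.
Write q(x) = ax^3 + bx^2 + cx + d. Substituting each data point gives a linear system:
  -a + b - c + d = 9
  a + b + c + d = -9
  8a + 4b + 2c + d = -54
  27a + 9b + 3c + d = -163
Solving the system yields a = -5, b = -2, c = -4, d = 2.
So q(x) = -5x^3 - 2x^2 - 4x + 2.
Then q(0) = 2.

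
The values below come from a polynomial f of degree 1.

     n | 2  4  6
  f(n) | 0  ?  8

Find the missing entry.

The 2 known points determine the degree-1 polynomial uniquely.
Write f(n) = an + b. Substituting each data point gives a linear system:
  2a + b = 0
  6a + b = 8
Solving the system yields a = 2, b = -4.
So f(n) = 2n - 4.
Then f(4) = 4.

4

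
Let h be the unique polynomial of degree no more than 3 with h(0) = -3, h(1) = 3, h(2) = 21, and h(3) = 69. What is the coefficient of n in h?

Write h(n) = an^3 + bn^2 + cn + d. Substituting each data point gives a linear system:
  d = -3
  a + b + c + d = 3
  8a + 4b + 2c + d = 21
  27a + 9b + 3c + d = 69
Solving the system yields a = 3, b = -3, c = 6, d = -3.
So h(n) = 3n^3 - 3n^2 + 6n - 3.
The coefficient of n is 6.

6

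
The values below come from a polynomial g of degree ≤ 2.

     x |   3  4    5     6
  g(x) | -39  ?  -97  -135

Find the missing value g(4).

On equispaced nodes a degree-2 polynomial has vanishing third forward difference, so
  - g(3) + 3·g(4) - 3·g(5) + g(6) = 0.
Substituting the known values and solving for g(4):
  3·g(4) = -195
  g(4) = -65.

-65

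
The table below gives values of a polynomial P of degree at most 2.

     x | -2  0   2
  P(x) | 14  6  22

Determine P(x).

Write P(x) = ax^2 + bx + c. Substituting each data point gives a linear system:
  4a - 2b + c = 14
  c = 6
  4a + 2b + c = 22
Solving the system yields a = 3, b = 2, c = 6.
So P(x) = 3x² + 2x + 6.
Check: P(0) = 6. ✓

P(x) = 3x^2 + 2x + 6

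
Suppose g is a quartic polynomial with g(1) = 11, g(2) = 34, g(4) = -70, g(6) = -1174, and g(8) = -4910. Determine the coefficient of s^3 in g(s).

6

Write g(s) = as^4 + bs^3 + cs^2 + ds + e. Substituting each data point gives a linear system:
  a + b + c + d + e = 11
  16a + 8b + 4c + 2d + e = 34
  256a + 64b + 16c + 4d + e = -70
  1296a + 216b + 36c + 6d + e = -1174
  4096a + 512b + 64c + 8d + e = -4910
Solving the system yields a = -2, b = 6, c = 3, d = 2, e = 2.
So g(s) = -2s^4 + 6s^3 + 3s^2 + 2s + 2.
The coefficient of s^3 is 6.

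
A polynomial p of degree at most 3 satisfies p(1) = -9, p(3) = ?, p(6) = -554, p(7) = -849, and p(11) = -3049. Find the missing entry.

The 4 known points determine the degree-3 polynomial uniquely.
Write p(x) = ax^3 + bx^2 + cx + d. Substituting each data point gives a linear system:
  a + b + c + d = -9
  216a + 36b + 6c + d = -554
  343a + 49b + 7c + d = -849
  1331a + 121b + 11c + d = -3049
Solving the system yields a = -2, b = -3, c = -2, d = -2.
So p(x) = -2x^3 - 3x^2 - 2x - 2.
Then p(3) = -89.

-89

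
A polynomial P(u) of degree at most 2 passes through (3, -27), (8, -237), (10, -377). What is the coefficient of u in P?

Write P(u) = au^2 + bu + c. Substituting each data point gives a linear system:
  9a + 3b + c = -27
  64a + 8b + c = -237
  100a + 10b + c = -377
Solving the system yields a = -4, b = 2, c = 3.
So P(u) = -4u^2 + 2u + 3.
The coefficient of u is 2.

2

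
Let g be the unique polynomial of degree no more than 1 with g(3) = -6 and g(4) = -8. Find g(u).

g(u) = -2u

Write g(u) = au + b. Substituting each data point gives a linear system:
  3a + b = -6
  4a + b = -8
Solving the system yields a = -2, b = 0.
So g(u) = -2u.
Check: g(4) = -8. ✓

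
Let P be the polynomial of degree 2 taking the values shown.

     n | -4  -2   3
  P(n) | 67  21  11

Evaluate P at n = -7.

181

Using the Lagrange interpolation formula with nodes -4, -2, 3:
  L_0(n) = (n + 2)(n - 3) / 14
  L_1(n) = (n + 4)(n - 3) / -10
  L_2(n) = (n + 4)(n + 2) / 35
Then P(n) = 67·L_0(n) + 21·L_1(n) + 11·L_2(n).
Expanding and collecting terms gives P(n) = 3n² - 5n - 1.
Evaluating at n = -7: P(-7) = 181.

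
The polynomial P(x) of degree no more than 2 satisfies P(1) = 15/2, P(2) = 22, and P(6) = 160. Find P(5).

227/2

Write P(x) = ax^2 + bx + c. Substituting each data point gives a linear system:
  a + b + c = 15/2
  4a + 2b + c = 22
  36a + 6b + c = 160
Solving the system yields a = 4, b = 5/2, c = 1.
So P(x) = 4x² + (5/2)x + 1.
Then P(5) = 227/2.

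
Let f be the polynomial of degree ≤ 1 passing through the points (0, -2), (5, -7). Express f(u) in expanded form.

Write f(u) = au + b. Substituting each data point gives a linear system:
  b = -2
  5a + b = -7
Solving the system yields a = -1, b = -2.
So f(u) = -u - 2.
Check: f(5) = -7. ✓

f(u) = -u - 2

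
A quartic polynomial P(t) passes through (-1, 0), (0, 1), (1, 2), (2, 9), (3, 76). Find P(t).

P(t) = 2t^4 - 3t^3 - 2t^2 + 4t + 1

Using the Lagrange interpolation formula with nodes -1, 0, 1, 2, 3:
  L_0(t) = t(t - 1)(t - 2)(t - 3) / 24
  L_1(t) = (t + 1)(t - 1)(t - 2)(t - 3) / -6
  L_2(t) = (t + 1)t(t - 2)(t - 3) / 4
  L_3(t) = (t + 1)t(t - 1)(t - 3) / -6
  L_4(t) = (t + 1)t(t - 1)(t - 2) / 24
Then P(t) = 0·L_0(t) + 1·L_1(t) + 2·L_2(t) + 9·L_3(t) + 76·L_4(t).
Expanding and collecting terms gives P(t) = 2t^4 - 3t^3 - 2t^2 + 4t + 1.
Check: P(0) = 1. ✓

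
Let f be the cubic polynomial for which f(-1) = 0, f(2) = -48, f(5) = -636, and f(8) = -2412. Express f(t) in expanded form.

f(t) = -4t^3 - 6t^2 + 2t + 4

Using the Lagrange interpolation formula with nodes -1, 2, 5, 8:
  L_0(t) = (t - 2)(t - 5)(t - 8) / -162
  L_1(t) = (t + 1)(t - 5)(t - 8) / 54
  L_2(t) = (t + 1)(t - 2)(t - 8) / -54
  L_3(t) = (t + 1)(t - 2)(t - 5) / 162
Then f(t) = 0·L_0(t) - 48·L_1(t) - 636·L_2(t) - 2412·L_3(t).
Expanding and collecting terms gives f(t) = -4t^3 - 6t^2 + 2t + 4.
Check: f(5) = -636. ✓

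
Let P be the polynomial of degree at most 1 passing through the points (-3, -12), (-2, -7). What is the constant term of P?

Write P(s) = as + b. Substituting each data point gives a linear system:
  -3a + b = -12
  -2a + b = -7
Solving the system yields a = 5, b = 3.
So P(s) = 5s + 3.
The constant term is 3.

3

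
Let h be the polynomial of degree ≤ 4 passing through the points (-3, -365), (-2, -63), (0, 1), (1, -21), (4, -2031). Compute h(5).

Using the Lagrange interpolation formula with nodes -3, -2, 0, 1, 4:
  L_0(t) = (t + 2)t(t - 1)(t - 4) / 84
  L_1(t) = (t + 3)t(t - 1)(t - 4) / -36
  L_2(t) = (t + 3)(t + 2)(t - 1)(t - 4) / 24
  L_3(t) = (t + 3)(t + 2)t(t - 4) / -36
  L_4(t) = (t + 3)(t + 2)t(t - 1) / 504
Then h(t) = -365·L_0(t) - 63·L_1(t) + 1·L_2(t) - 21·L_3(t) - 2031·L_4(t).
Expanding and collecting terms gives h(t) = -6t⁴ - 6t³ - 6t² - 4t + 1.
Evaluating at t = 5: h(5) = -4669.

-4669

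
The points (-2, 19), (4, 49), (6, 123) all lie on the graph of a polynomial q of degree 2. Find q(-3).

Write q(x) = ax^2 + bx + c. Substituting each data point gives a linear system:
  4a - 2b + c = 19
  16a + 4b + c = 49
  36a + 6b + c = 123
Solving the system yields a = 4, b = -3, c = -3.
So q(x) = 4x^2 - 3x - 3.
Then q(-3) = 42.

42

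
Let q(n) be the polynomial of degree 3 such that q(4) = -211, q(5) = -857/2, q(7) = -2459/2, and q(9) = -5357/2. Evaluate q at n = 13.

Write q(n) = an^3 + bn^2 + cn + d. Substituting each data point gives a linear system:
  64a + 16b + 4c + d = -211
  125a + 25b + 5c + d = -857/2
  343a + 49b + 7c + d = -2459/2
  729a + 81b + 9c + d = -5357/2
Solving the system yields a = -4, b = 3, c = -1/2, d = -1.
So q(n) = -4n^3 + 3n^2 - (1/2)n - 1.
Then q(13) = -16577/2.

-16577/2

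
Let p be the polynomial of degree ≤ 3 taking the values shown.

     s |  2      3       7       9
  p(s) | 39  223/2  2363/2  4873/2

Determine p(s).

p(s) = 3s^3 + 3s^2 + (1/2)s + 2

Write p(s) = as^3 + bs^2 + cs + d. Substituting each data point gives a linear system:
  8a + 4b + 2c + d = 39
  27a + 9b + 3c + d = 223/2
  343a + 49b + 7c + d = 2363/2
  729a + 81b + 9c + d = 4873/2
Solving the system yields a = 3, b = 3, c = 1/2, d = 2.
So p(s) = 3s^3 + 3s^2 + (1/2)s + 2.
Check: p(9) = 4873/2. ✓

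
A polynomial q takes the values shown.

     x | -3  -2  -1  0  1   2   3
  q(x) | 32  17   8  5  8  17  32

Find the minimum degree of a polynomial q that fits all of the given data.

Forward differences of the values at x = -3, -2, -1, 0, 1, 2, 3:
  q  : 32  17  8  5  8  17  32
  Δ  : -15  -9  -3  3  9  15
  Δ^2: 6  6  6  6  6
  Δ^3: 0  0  0  0
  Δ^4: 0  0  0
  Δ^5: 0  0
  Δ^6: 0
The second differences are constant (6) and nonzero, while all higher differences vanish, so the minimal degree is 2.

2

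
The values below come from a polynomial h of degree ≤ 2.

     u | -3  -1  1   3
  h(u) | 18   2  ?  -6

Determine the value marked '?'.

On equispaced nodes a degree-2 polynomial has vanishing third forward difference, so
  - h(-3) + 3·h(-1) - 3·h(1) + h(3) = 0.
Substituting the known values and solving for h(1):
  -3·h(1) = 18
  h(1) = -6.

-6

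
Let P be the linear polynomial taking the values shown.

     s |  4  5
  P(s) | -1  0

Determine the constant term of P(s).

Write P(s) = as + b. Substituting each data point gives a linear system:
  4a + b = -1
  5a + b = 0
Solving the system yields a = 1, b = -5.
So P(s) = s - 5.
The constant term is -5.

-5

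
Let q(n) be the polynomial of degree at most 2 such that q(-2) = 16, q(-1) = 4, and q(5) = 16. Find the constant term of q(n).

-4

Write q(n) = an^2 + bn + c. Substituting each data point gives a linear system:
  4a - 2b + c = 16
  a - b + c = 4
  25a + 5b + c = 16
Solving the system yields a = 2, b = -6, c = -4.
So q(n) = 2n² - 6n - 4.
The constant term is -4.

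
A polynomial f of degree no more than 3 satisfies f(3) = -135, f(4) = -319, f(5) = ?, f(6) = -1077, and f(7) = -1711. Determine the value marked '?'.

-623

The 4 known points determine the degree-3 polynomial uniquely.
Write f(s) = as^3 + bs^2 + cs + d. Substituting each data point gives a linear system:
  27a + 9b + 3c + d = -135
  64a + 16b + 4c + d = -319
  216a + 36b + 6c + d = -1077
  343a + 49b + 7c + d = -1711
Solving the system yields a = -5, b = 0, c = 1, d = -3.
So f(s) = -5s³ + s - 3.
Then f(5) = -623.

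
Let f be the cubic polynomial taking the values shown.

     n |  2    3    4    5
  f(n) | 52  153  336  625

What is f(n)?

Write f(n) = an^3 + bn^2 + cn + d. Substituting each data point gives a linear system:
  8a + 4b + 2c + d = 52
  27a + 9b + 3c + d = 153
  64a + 16b + 4c + d = 336
  125a + 25b + 5c + d = 625
Solving the system yields a = 4, b = 5, c = 0, d = 0.
So f(n) = 4n^3 + 5n^2.
Check: f(4) = 336. ✓

f(n) = 4n^3 + 5n^2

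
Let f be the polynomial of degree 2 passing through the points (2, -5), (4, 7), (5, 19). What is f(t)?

f(t) = 2t^2 - 6t - 1

Using the Lagrange interpolation formula with nodes 2, 4, 5:
  L_0(t) = (t - 4)(t - 5) / 6
  L_1(t) = (t - 2)(t - 5) / -2
  L_2(t) = (t - 2)(t - 4) / 3
Then f(t) = -5·L_0(t) + 7·L_1(t) + 19·L_2(t).
Expanding and collecting terms gives f(t) = 2t^2 - 6t - 1.
Check: f(2) = -5. ✓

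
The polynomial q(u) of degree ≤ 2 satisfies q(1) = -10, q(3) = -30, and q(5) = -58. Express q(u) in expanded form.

Using the Lagrange interpolation formula with nodes 1, 3, 5:
  L_0(u) = (u - 3)(u - 5) / 8
  L_1(u) = (u - 1)(u - 5) / -4
  L_2(u) = (u - 1)(u - 3) / 8
Then q(u) = -10·L_0(u) - 30·L_1(u) - 58·L_2(u).
Expanding and collecting terms gives q(u) = -u² - 6u - 3.
Check: q(1) = -10. ✓

q(u) = -u^2 - 6u - 3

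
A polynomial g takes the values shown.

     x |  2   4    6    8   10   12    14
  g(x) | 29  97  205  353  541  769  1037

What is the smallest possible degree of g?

Forward differences of the values at x = 2, 4, 6, 8, 10, 12, 14:
  g  : 29  97  205  353  541  769  1037
  Δ  : 68  108  148  188  228  268
  Δ^2: 40  40  40  40  40
  Δ^3: 0  0  0  0
  Δ^4: 0  0  0
  Δ^5: 0  0
  Δ^6: 0
The second differences are constant (40) and nonzero, while all higher differences vanish, so the minimal degree is 2.

2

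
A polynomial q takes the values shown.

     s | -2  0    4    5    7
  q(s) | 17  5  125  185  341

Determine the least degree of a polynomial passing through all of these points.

2

Divided differences on the nodes -2, 0, 4, 5, 7:
  order 0: 17  5  125  185  341
  order 1: -6  30  60  78
  order 2: 6  6  6
  order 3: 0  0
  order 4: 0
The order-2 divided differences are all 6 (nonzero) and every higher order vanishes, so the data lies on a polynomial of degree exactly 2.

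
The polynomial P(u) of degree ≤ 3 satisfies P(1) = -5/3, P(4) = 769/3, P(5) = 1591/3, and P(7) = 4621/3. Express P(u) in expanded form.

P(u) = 5u^3 - 3u^2 - 4u + 1/3

Write P(u) = au^3 + bu^2 + cu + d. Substituting each data point gives a linear system:
  a + b + c + d = -5/3
  64a + 16b + 4c + d = 769/3
  125a + 25b + 5c + d = 1591/3
  343a + 49b + 7c + d = 4621/3
Solving the system yields a = 5, b = -3, c = -4, d = 1/3.
So P(u) = 5u^3 - 3u^2 - 4u + 1/3.
Check: P(4) = 769/3. ✓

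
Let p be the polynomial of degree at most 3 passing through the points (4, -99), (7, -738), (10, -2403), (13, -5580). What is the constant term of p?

Write p(t) = at^3 + bt^2 + ct + d. Substituting each data point gives a linear system:
  64a + 16b + 4c + d = -99
  343a + 49b + 7c + d = -738
  1000a + 100b + 10c + d = -2403
  2197a + 169b + 13c + d = -5580
Solving the system yields a = -3, b = 6, c = 0, d = -3.
So p(t) = -3t^3 + 6t^2 - 3.
The constant term is -3.

-3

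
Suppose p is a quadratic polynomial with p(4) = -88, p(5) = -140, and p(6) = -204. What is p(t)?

Using the Lagrange interpolation formula with nodes 4, 5, 6:
  L_0(t) = (t - 5)(t - 6) / 2
  L_1(t) = (t - 4)(t - 6) / -1
  L_2(t) = (t - 4)(t - 5) / 2
Then p(t) = -88·L_0(t) - 140·L_1(t) - 204·L_2(t).
Expanding and collecting terms gives p(t) = -6t² + 2t.
Check: p(6) = -204. ✓

p(t) = -6t^2 + 2t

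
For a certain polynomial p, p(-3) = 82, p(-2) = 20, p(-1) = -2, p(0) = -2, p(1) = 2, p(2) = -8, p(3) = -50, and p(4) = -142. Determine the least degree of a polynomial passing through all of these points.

Forward differences of the values at n = -3, -2, -1, 0, 1, 2, 3, 4:
  p  : 82  20  -2  -2  2  -8  -50  -142
  Δ  : -62  -22  0  4  -10  -42  -92
  Δ^2: 40  22  4  -14  -32  -50
  Δ^3: -18  -18  -18  -18  -18
  Δ^4: 0  0  0  0
  Δ^5: 0  0  0
  Δ^6: 0  0
  Δ^7: 0
The third differences are constant (-18) and nonzero, while all higher differences vanish, so the minimal degree is 3.

3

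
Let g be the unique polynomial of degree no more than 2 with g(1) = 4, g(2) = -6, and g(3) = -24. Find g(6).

-126

Write g(x) = ax^2 + bx + c. Substituting each data point gives a linear system:
  a + b + c = 4
  4a + 2b + c = -6
  9a + 3b + c = -24
Solving the system yields a = -4, b = 2, c = 6.
So g(x) = -4x^2 + 2x + 6.
Then g(6) = -126.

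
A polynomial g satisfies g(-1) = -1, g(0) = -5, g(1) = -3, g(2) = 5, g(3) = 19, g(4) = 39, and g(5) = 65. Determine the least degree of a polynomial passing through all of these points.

Forward differences of the values at x = -1, 0, 1, 2, 3, 4, 5:
  g  : -1  -5  -3  5  19  39  65
  Δ  : -4  2  8  14  20  26
  Δ^2: 6  6  6  6  6
  Δ^3: 0  0  0  0
  Δ^4: 0  0  0
  Δ^5: 0  0
  Δ^6: 0
The second differences are constant (6) and nonzero, while all higher differences vanish, so the minimal degree is 2.

2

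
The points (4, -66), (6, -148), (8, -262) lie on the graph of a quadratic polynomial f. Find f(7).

-201

Forward differences of the values at t = 4, 6, 8:
  f  : -66  -148  -262
  Δ  : -82  -114
  Δ^2: -32
The second differences are constant, confirming degree 2.
Interpolating (Newton forward form) and evaluating at t = 7 gives f(7) = -201.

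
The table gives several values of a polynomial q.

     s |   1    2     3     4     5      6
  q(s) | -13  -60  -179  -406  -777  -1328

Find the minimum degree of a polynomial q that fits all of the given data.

3

Forward differences of the values at s = 1, 2, 3, 4, 5, 6:
  q  : -13  -60  -179  -406  -777  -1328
  Δ  : -47  -119  -227  -371  -551
  Δ^2: -72  -108  -144  -180
  Δ^3: -36  -36  -36
  Δ^4: 0  0
  Δ^5: 0
The third differences are constant (-36) and nonzero, while all higher differences vanish, so the minimal degree is 3.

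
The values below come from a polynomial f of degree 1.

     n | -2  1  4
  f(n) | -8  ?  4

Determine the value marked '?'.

-2

On equispaced nodes a degree-1 polynomial has vanishing second forward difference, so
  f(-2) - 2·f(1) + f(4) = 0.
Substituting the known values and solving for f(1):
  -2·f(1) = 4
  f(1) = -2.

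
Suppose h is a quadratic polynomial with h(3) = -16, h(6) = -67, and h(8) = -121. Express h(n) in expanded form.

h(n) = -2n^2 + n - 1

Write h(n) = an^2 + bn + c. Substituting each data point gives a linear system:
  9a + 3b + c = -16
  36a + 6b + c = -67
  64a + 8b + c = -121
Solving the system yields a = -2, b = 1, c = -1.
So h(n) = -2n² + n - 1.
Check: h(8) = -121. ✓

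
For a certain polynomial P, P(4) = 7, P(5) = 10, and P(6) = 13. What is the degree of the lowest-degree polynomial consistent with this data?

1

Forward differences of the values at n = 4, 5, 6:
  P  : 7  10  13
  Δ  : 3  3
  Δ^2: 0
The first differences are constant (3) and nonzero, while all higher differences vanish, so the minimal degree is 1.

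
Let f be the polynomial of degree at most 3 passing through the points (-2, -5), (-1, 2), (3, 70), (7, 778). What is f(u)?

Write f(u) = au^3 + bu^2 + cu + d. Substituting each data point gives a linear system:
  -8a + 4b - 2c + d = -5
  -a + b - c + d = 2
  27a + 9b + 3c + d = 70
  343a + 49b + 7c + d = 778
Solving the system yields a = 2, b = 2, c = -1, d = 1.
So f(u) = 2u³ + 2u² - u + 1.
Check: f(-2) = -5. ✓

f(u) = 2u^3 + 2u^2 - u + 1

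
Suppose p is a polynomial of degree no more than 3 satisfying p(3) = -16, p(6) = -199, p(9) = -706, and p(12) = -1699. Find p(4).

Using the Lagrange interpolation formula with nodes 3, 6, 9, 12:
  L_0(u) = (u - 6)(u - 9)(u - 12) / -162
  L_1(u) = (u - 3)(u - 9)(u - 12) / 54
  L_2(u) = (u - 3)(u - 6)(u - 12) / -54
  L_3(u) = (u - 3)(u - 6)(u - 9) / 162
Then p(u) = -16·L_0(u) - 199·L_1(u) - 706·L_2(u) - 1699·L_3(u).
Expanding and collecting terms gives p(u) = -u^3 + 2u + 5.
Evaluating at u = 4: p(4) = -51.

-51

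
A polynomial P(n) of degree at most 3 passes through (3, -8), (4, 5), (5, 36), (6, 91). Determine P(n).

Using the Lagrange interpolation formula with nodes 3, 4, 5, 6:
  L_0(n) = (n - 4)(n - 5)(n - 6) / -6
  L_1(n) = (n - 3)(n - 5)(n - 6) / 2
  L_2(n) = (n - 3)(n - 4)(n - 6) / -2
  L_3(n) = (n - 3)(n - 4)(n - 5) / 6
Then P(n) = -8·L_0(n) + 5·L_1(n) + 36·L_2(n) + 91·L_3(n).
Expanding and collecting terms gives P(n) = n³ - 3n² - 3n + 1.
Check: P(5) = 36. ✓

P(n) = n^3 - 3n^2 - 3n + 1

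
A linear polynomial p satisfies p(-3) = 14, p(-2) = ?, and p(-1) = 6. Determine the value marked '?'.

The 2 known points determine the degree-1 polynomial uniquely.
Write p(x) = ax + b. Substituting each data point gives a linear system:
  -3a + b = 14
  -a + b = 6
Solving the system yields a = -4, b = 2.
So p(x) = -4x + 2.
Then p(-2) = 10.

10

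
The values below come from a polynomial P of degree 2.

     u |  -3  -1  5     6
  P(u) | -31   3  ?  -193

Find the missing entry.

-135

The 3 known points determine the degree-2 polynomial uniquely.
Write P(u) = au^2 + bu + c. Substituting each data point gives a linear system:
  9a - 3b + c = -31
  a - b + c = 3
  36a + 6b + c = -193
Solving the system yields a = -5, b = -3, c = 5.
So P(u) = -5u² - 3u + 5.
Then P(5) = -135.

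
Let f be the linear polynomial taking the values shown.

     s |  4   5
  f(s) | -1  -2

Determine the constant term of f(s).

Write f(s) = as + b. Substituting each data point gives a linear system:
  4a + b = -1
  5a + b = -2
Solving the system yields a = -1, b = 3.
So f(s) = -s + 3.
The constant term is 3.

3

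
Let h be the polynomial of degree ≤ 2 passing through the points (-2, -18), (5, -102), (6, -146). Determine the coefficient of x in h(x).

0

Write h(x) = ax^2 + bx + c. Substituting each data point gives a linear system:
  4a - 2b + c = -18
  25a + 5b + c = -102
  36a + 6b + c = -146
Solving the system yields a = -4, b = 0, c = -2.
So h(x) = -4x^2 - 2.
The coefficient of x is 0.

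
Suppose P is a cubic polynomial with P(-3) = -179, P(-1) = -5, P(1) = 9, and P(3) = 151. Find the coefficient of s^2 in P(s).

Write P(s) = as^3 + bs^2 + cs + d. Substituting each data point gives a linear system:
  -27a + 9b - 3c + d = -179
  -a + b - c + d = -5
  a + b + c + d = 9
  27a + 9b + 3c + d = 151
Solving the system yields a = 6, b = -2, c = 1, d = 4.
So P(s) = 6s^3 - 2s^2 + s + 4.
The coefficient of s^2 is -2.

-2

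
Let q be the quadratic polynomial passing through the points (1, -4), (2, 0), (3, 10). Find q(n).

q(n) = 3n^2 - 5n - 2

Write q(n) = an^2 + bn + c. Substituting each data point gives a linear system:
  a + b + c = -4
  4a + 2b + c = 0
  9a + 3b + c = 10
Solving the system yields a = 3, b = -5, c = -2.
So q(n) = 3n² - 5n - 2.
Check: q(1) = -4. ✓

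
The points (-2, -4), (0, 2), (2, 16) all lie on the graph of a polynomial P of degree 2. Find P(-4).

-2

Using the Lagrange interpolation formula with nodes -2, 0, 2:
  L_0(u) = u(u - 2) / 8
  L_1(u) = (u + 2)(u - 2) / -4
  L_2(u) = (u + 2)u / 8
Then P(u) = -4·L_0(u) + 2·L_1(u) + 16·L_2(u).
Expanding and collecting terms gives P(u) = u^2 + 5u + 2.
Evaluating at u = -4: P(-4) = -2.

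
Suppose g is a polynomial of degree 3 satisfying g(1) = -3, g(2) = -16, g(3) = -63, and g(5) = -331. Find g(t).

Write g(t) = at^3 + bt^2 + ct + d. Substituting each data point gives a linear system:
  a + b + c + d = -3
  8a + 4b + 2c + d = -16
  27a + 9b + 3c + d = -63
  125a + 25b + 5c + d = -331
Solving the system yields a = -3, b = 1, c = 5, d = -6.
So g(t) = -3t³ + t² + 5t - 6.
Check: g(2) = -16. ✓

g(t) = -3t^3 + t^2 + 5t - 6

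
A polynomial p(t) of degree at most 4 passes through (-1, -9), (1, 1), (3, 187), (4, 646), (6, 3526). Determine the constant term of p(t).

Write p(t) = at^4 + bt^3 + ct^2 + dt + e. Substituting each data point gives a linear system:
  a - b + c - d + e = -9
  a + b + c + d + e = 1
  81a + 27b + 9c + 3d + e = 187
  256a + 64b + 16c + 4d + e = 646
  1296a + 216b + 36c + 6d + e = 3526
Solving the system yields a = 3, b = -1, c = -5, d = 6, e = -2.
So p(t) = 3t^4 - t^3 - 5t^2 + 6t - 2.
The constant term is -2.

-2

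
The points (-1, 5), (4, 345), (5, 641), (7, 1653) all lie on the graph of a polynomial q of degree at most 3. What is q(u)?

q(u) = 4u^3 + 6u^2 - 2u + 1

Write q(u) = au^3 + bu^2 + cu + d. Substituting each data point gives a linear system:
  -a + b - c + d = 5
  64a + 16b + 4c + d = 345
  125a + 25b + 5c + d = 641
  343a + 49b + 7c + d = 1653
Solving the system yields a = 4, b = 6, c = -2, d = 1.
So q(u) = 4u^3 + 6u^2 - 2u + 1.
Check: q(4) = 345. ✓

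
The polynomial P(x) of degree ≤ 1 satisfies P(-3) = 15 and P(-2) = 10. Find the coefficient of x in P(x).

Write P(x) = ax + b. Substituting each data point gives a linear system:
  -3a + b = 15
  -2a + b = 10
Solving the system yields a = -5, b = 0.
So P(x) = -5x.
The leading coefficient is -5.

-5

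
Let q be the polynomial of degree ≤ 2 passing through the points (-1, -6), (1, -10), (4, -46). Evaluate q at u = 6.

-90

Write q(u) = au^2 + bu + c. Substituting each data point gives a linear system:
  a - b + c = -6
  a + b + c = -10
  16a + 4b + c = -46
Solving the system yields a = -2, b = -2, c = -6.
So q(u) = -2u² - 2u - 6.
Then q(6) = -90.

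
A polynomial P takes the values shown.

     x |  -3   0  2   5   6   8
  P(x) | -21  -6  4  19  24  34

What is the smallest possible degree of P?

1

Divided differences on the nodes -3, 0, 2, 5, 6, 8:
  order 0: -21  -6  4  19  24  34
  order 1: 5  5  5  5  5
  order 2: 0  0  0  0
  order 3: 0  0  0
  order 4: 0  0
  order 5: 0
The order-1 divided differences are all 5 (nonzero) and every higher order vanishes, so the data lies on a polynomial of degree exactly 1.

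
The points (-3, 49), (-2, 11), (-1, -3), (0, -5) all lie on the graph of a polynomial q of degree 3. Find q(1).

Forward differences of the values at x = -3, -2, -1, 0:
  q  : 49  11  -3  -5
  Δ  : -38  -14  -2
  Δ^2: 24  12
  Δ^3: -12
The third differences are constant, confirming degree 3.
Interpolating (Newton forward form) and evaluating at x = 1 gives q(1) = -7.

-7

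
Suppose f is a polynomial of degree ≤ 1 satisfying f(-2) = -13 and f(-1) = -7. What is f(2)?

11

Write f(n) = an + b. Substituting each data point gives a linear system:
  -2a + b = -13
  -a + b = -7
Solving the system yields a = 6, b = -1.
So f(n) = 6n - 1.
Then f(2) = 11.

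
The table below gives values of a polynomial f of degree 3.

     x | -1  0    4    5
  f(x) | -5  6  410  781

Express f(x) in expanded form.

f(x) = 6x^3 + 5x + 6

Write f(x) = ax^3 + bx^2 + cx + d. Substituting each data point gives a linear system:
  -a + b - c + d = -5
  d = 6
  64a + 16b + 4c + d = 410
  125a + 25b + 5c + d = 781
Solving the system yields a = 6, b = 0, c = 5, d = 6.
So f(x) = 6x^3 + 5x + 6.
Check: f(0) = 6. ✓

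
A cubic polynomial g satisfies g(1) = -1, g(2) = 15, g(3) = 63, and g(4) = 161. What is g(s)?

g(s) = 3s^3 - 2s^2 + s - 3

Write g(s) = as^3 + bs^2 + cs + d. Substituting each data point gives a linear system:
  a + b + c + d = -1
  8a + 4b + 2c + d = 15
  27a + 9b + 3c + d = 63
  64a + 16b + 4c + d = 161
Solving the system yields a = 3, b = -2, c = 1, d = -3.
So g(s) = 3s^3 - 2s^2 + s - 3.
Check: g(2) = 15. ✓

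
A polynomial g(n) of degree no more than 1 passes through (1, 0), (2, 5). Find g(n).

g(n) = 5n - 5

Using the Lagrange interpolation formula with nodes 1, 2:
  L_0(n) = (n - 2) / -1
  L_1(n) = (n - 1) / 1
Then g(n) = 0·L_0(n) + 5·L_1(n).
Expanding and collecting terms gives g(n) = 5n - 5.
Check: g(1) = 0. ✓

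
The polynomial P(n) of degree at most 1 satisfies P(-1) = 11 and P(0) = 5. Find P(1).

Write P(n) = an + b. Substituting each data point gives a linear system:
  -a + b = 11
  b = 5
Solving the system yields a = -6, b = 5.
So P(n) = -6n + 5.
Then P(1) = -1.

-1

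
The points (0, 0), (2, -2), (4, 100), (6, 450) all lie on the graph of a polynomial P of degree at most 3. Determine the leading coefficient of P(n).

3

Write P(n) = an^3 + bn^2 + cn + d. Substituting each data point gives a linear system:
  d = 0
  8a + 4b + 2c + d = -2
  64a + 16b + 4c + d = 100
  216a + 36b + 6c + d = 450
Solving the system yields a = 3, b = -5, c = -3, d = 0.
So P(n) = 3n³ - 5n² - 3n.
The leading coefficient is 3.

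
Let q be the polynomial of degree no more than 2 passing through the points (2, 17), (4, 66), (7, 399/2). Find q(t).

q(t) = 4t^2 + (1/2)t

Write q(t) = at^2 + bt + c. Substituting each data point gives a linear system:
  4a + 2b + c = 17
  16a + 4b + c = 66
  49a + 7b + c = 399/2
Solving the system yields a = 4, b = 1/2, c = 0.
So q(t) = 4t² + (1/2)t.
Check: q(4) = 66. ✓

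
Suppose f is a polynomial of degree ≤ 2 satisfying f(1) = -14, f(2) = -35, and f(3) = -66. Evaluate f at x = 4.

Using the Lagrange interpolation formula with nodes 1, 2, 3:
  L_0(x) = (x - 2)(x - 3) / 2
  L_1(x) = (x - 1)(x - 3) / -1
  L_2(x) = (x - 1)(x - 2) / 2
Then f(x) = -14·L_0(x) - 35·L_1(x) - 66·L_2(x).
Expanding and collecting terms gives f(x) = -5x^2 - 6x - 3.
Evaluating at x = 4: f(4) = -107.

-107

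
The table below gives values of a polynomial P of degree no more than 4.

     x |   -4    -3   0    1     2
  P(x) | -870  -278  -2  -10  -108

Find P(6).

-6200

Using the Lagrange interpolation formula with nodes -4, -3, 0, 1, 2:
  L_0(x) = (x + 3)x(x - 1)(x - 2) / 120
  L_1(x) = (x + 4)x(x - 1)(x - 2) / -60
  L_2(x) = (x + 4)(x + 3)(x - 1)(x - 2) / 24
  L_3(x) = (x + 4)(x + 3)x(x - 2) / -20
  L_4(x) = (x + 4)(x + 3)x(x - 1) / 60
Then P(x) = -870·L_0(x) - 278·L_1(x) - 2·L_2(x) - 10·L_3(x) - 108·L_4(x).
Expanding and collecting terms gives P(x) = -4x^4 - 4x^3 - 5x^2 + 5x - 2.
Evaluating at x = 6: P(6) = -6200.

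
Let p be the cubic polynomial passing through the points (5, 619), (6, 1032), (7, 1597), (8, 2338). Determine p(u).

p(u) = 4u^3 + 4u^2 + 5u - 6

Using the Lagrange interpolation formula with nodes 5, 6, 7, 8:
  L_0(u) = (u - 6)(u - 7)(u - 8) / -6
  L_1(u) = (u - 5)(u - 7)(u - 8) / 2
  L_2(u) = (u - 5)(u - 6)(u - 8) / -2
  L_3(u) = (u - 5)(u - 6)(u - 7) / 6
Then p(u) = 619·L_0(u) + 1032·L_1(u) + 1597·L_2(u) + 2338·L_3(u).
Expanding and collecting terms gives p(u) = 4u^3 + 4u^2 + 5u - 6.
Check: p(6) = 1032. ✓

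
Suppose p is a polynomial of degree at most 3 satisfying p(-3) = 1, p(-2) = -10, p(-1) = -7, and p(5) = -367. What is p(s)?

p(s) = -2s^3 - 5s^2 + 2s - 2

Write p(s) = as^3 + bs^2 + cs + d. Substituting each data point gives a linear system:
  -27a + 9b - 3c + d = 1
  -8a + 4b - 2c + d = -10
  -a + b - c + d = -7
  125a + 25b + 5c + d = -367
Solving the system yields a = -2, b = -5, c = 2, d = -2.
So p(s) = -2s^3 - 5s^2 + 2s - 2.
Check: p(-2) = -10. ✓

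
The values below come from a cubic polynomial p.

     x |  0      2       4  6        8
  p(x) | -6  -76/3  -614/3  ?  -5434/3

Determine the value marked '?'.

-736

The 4 known points determine the degree-3 polynomial uniquely.
Write p(x) = ax^3 + bx^2 + cx + d. Substituting each data point gives a linear system:
  d = -6
  8a + 4b + 2c + d = -76/3
  64a + 16b + 4c + d = -614/3
  512a + 64b + 8c + d = -5434/3
Solving the system yields a = -4, b = 4, c = -5/3, d = -6.
So p(x) = -4x^3 + 4x^2 - (5/3)x - 6.
Then p(6) = -736.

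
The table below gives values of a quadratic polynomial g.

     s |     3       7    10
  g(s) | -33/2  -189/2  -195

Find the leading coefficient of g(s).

-2

Write g(s) = as^2 + bs + c. Substituting each data point gives a linear system:
  9a + 3b + c = -33/2
  49a + 7b + c = -189/2
  100a + 10b + c = -195
Solving the system yields a = -2, b = 1/2, c = 0.
So g(s) = -2s^2 + (1/2)s.
The leading coefficient is -2.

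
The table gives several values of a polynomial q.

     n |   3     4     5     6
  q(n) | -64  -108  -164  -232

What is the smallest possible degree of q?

Forward differences of the values at n = 3, 4, 5, 6:
  q  : -64  -108  -164  -232
  Δ  : -44  -56  -68
  Δ^2: -12  -12
  Δ^3: 0
The second differences are constant (-12) and nonzero, while all higher differences vanish, so the minimal degree is 2.

2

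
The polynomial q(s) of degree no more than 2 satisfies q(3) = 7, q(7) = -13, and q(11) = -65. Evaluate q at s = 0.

Write q(s) = as^2 + bs + c. Substituting each data point gives a linear system:
  9a + 3b + c = 7
  49a + 7b + c = -13
  121a + 11b + c = -65
Solving the system yields a = -1, b = 5, c = 1.
So q(s) = -s² + 5s + 1.
Then q(0) = 1.

1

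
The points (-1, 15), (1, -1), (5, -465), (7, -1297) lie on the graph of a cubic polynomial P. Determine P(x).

P(x) = -4x^3 + 2x^2 - 4x + 5

Write P(x) = ax^3 + bx^2 + cx + d. Substituting each data point gives a linear system:
  -a + b - c + d = 15
  a + b + c + d = -1
  125a + 25b + 5c + d = -465
  343a + 49b + 7c + d = -1297
Solving the system yields a = -4, b = 2, c = -4, d = 5.
So P(x) = -4x^3 + 2x^2 - 4x + 5.
Check: P(-1) = 15. ✓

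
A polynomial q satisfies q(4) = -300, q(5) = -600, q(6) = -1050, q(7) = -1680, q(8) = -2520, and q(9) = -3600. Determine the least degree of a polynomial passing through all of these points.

Forward differences of the values at t = 4, 5, 6, 7, 8, 9:
  q  : -300  -600  -1050  -1680  -2520  -3600
  Δ  : -300  -450  -630  -840  -1080
  Δ^2: -150  -180  -210  -240
  Δ^3: -30  -30  -30
  Δ^4: 0  0
  Δ^5: 0
The third differences are constant (-30) and nonzero, while all higher differences vanish, so the minimal degree is 3.

3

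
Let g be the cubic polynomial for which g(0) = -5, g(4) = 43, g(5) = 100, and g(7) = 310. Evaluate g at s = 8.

Using the Lagrange interpolation formula with nodes 0, 4, 5, 7:
  L_0(s) = (s - 4)(s - 5)(s - 7) / -140
  L_1(s) = s(s - 5)(s - 7) / 12
  L_2(s) = s(s - 4)(s - 7) / -10
  L_3(s) = s(s - 4)(s - 5) / 42
Then g(s) = -5·L_0(s) + 43·L_1(s) + 100·L_2(s) + 310·L_3(s).
Expanding and collecting terms gives g(s) = s³ - 4s - 5.
Evaluating at s = 8: g(8) = 475.

475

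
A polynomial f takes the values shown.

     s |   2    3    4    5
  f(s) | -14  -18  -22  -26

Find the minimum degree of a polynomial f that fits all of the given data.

Forward differences of the values at s = 2, 3, 4, 5:
  f  : -14  -18  -22  -26
  Δ  : -4  -4  -4
  Δ^2: 0  0
  Δ^3: 0
The first differences are constant (-4) and nonzero, while all higher differences vanish, so the minimal degree is 1.

1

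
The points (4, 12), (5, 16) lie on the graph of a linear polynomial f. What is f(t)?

Write f(t) = at + b. Substituting each data point gives a linear system:
  4a + b = 12
  5a + b = 16
Solving the system yields a = 4, b = -4.
So f(t) = 4t - 4.
Check: f(5) = 16. ✓

f(t) = 4t - 4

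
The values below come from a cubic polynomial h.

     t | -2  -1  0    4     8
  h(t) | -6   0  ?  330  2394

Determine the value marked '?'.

-6

The 4 known points determine the degree-3 polynomial uniquely.
Write h(t) = at^3 + bt^2 + ct + d. Substituting each data point gives a linear system:
  -8a + 4b - 2c + d = -6
  -a + b - c + d = 0
  64a + 16b + 4c + d = 330
  512a + 64b + 8c + d = 2394
Solving the system yields a = 4, b = 6, c = -4, d = -6.
So h(t) = 4t^3 + 6t^2 - 4t - 6.
Then h(0) = -6.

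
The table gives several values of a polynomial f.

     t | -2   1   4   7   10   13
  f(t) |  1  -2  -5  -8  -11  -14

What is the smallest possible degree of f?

Forward differences of the values at t = -2, 1, 4, 7, 10, 13:
  f  : 1  -2  -5  -8  -11  -14
  Δ  : -3  -3  -3  -3  -3
  Δ^2: 0  0  0  0
  Δ^3: 0  0  0
  Δ^4: 0  0
  Δ^5: 0
The first differences are constant (-3) and nonzero, while all higher differences vanish, so the minimal degree is 1.

1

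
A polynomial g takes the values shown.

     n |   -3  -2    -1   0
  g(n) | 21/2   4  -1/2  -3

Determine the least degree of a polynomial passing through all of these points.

Forward differences of the values at n = -3, -2, -1, 0:
  g  : 21/2  4  -1/2  -3
  Δ  : -13/2  -9/2  -5/2
  Δ^2: 2  2
  Δ^3: 0
The second differences are constant (2) and nonzero, while all higher differences vanish, so the minimal degree is 2.

2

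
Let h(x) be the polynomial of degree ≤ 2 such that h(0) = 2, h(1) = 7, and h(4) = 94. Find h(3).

53

Using the Lagrange interpolation formula with nodes 0, 1, 4:
  L_0(x) = (x - 1)(x - 4) / 4
  L_1(x) = x(x - 4) / -3
  L_2(x) = x(x - 1) / 12
Then h(x) = 2·L_0(x) + 7·L_1(x) + 94·L_2(x).
Expanding and collecting terms gives h(x) = 6x² - x + 2.
Evaluating at x = 3: h(3) = 53.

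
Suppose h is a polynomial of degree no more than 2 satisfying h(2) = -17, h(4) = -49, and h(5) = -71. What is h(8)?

-161

Using the Lagrange interpolation formula with nodes 2, 4, 5:
  L_0(s) = (s - 4)(s - 5) / 6
  L_1(s) = (s - 2)(s - 5) / -2
  L_2(s) = (s - 2)(s - 4) / 3
Then h(s) = -17·L_0(s) - 49·L_1(s) - 71·L_2(s).
Expanding and collecting terms gives h(s) = -2s² - 4s - 1.
Evaluating at s = 8: h(8) = -161.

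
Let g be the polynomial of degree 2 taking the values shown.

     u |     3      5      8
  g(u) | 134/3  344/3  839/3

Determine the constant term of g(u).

-1/3

Write g(u) = au^2 + bu + c. Substituting each data point gives a linear system:
  9a + 3b + c = 134/3
  25a + 5b + c = 344/3
  64a + 8b + c = 839/3
Solving the system yields a = 4, b = 3, c = -1/3.
So g(u) = 4u² + 3u - 1/3.
The constant term is -1/3.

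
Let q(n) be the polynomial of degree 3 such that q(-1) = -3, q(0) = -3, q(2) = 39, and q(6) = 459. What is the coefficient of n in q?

Write q(n) = an^3 + bn^2 + cn + d. Substituting each data point gives a linear system:
  -a + b - c + d = -3
  d = -3
  8a + 4b + 2c + d = 39
  216a + 36b + 6c + d = 459
Solving the system yields a = 1, b = 6, c = 5, d = -3.
So q(n) = n³ + 6n² + 5n - 3.
The coefficient of n is 5.

5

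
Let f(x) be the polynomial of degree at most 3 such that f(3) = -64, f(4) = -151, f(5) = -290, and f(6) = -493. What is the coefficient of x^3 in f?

Write f(x) = ax^3 + bx^2 + cx + d. Substituting each data point gives a linear system:
  27a + 9b + 3c + d = -64
  64a + 16b + 4c + d = -151
  125a + 25b + 5c + d = -290
  216a + 36b + 6c + d = -493
Solving the system yields a = -2, b = -2, c = 1, d = 5.
So f(x) = -2x³ - 2x² + x + 5.
The leading coefficient is -2.

-2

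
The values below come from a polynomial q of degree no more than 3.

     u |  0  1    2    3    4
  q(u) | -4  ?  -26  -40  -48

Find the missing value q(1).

On equispaced nodes a degree-3 polynomial has vanishing fourth forward difference, so
  q(0) - 4·q(1) + 6·q(2) - 4·q(3) + q(4) = 0.
Substituting the known values and solving for q(1):
  -4·q(1) = 48
  q(1) = -12.

-12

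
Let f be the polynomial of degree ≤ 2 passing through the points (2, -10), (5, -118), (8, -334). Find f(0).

Forward differences of the values at t = 2, 5, 8:
  f  : -10  -118  -334
  Δ  : -108  -216
  Δ^2: -108
The second differences are constant, confirming degree 2.
Interpolating (Newton forward form) and evaluating at t = 0 gives f(0) = 2.

2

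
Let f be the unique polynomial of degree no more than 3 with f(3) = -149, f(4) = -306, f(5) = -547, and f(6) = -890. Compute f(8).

Using the Lagrange interpolation formula with nodes 3, 4, 5, 6:
  L_0(n) = (n - 4)(n - 5)(n - 6) / -6
  L_1(n) = (n - 3)(n - 5)(n - 6) / 2
  L_2(n) = (n - 3)(n - 4)(n - 6) / -2
  L_3(n) = (n - 3)(n - 4)(n - 5) / 6
Then f(n) = -149·L_0(n) - 306·L_1(n) - 547·L_2(n) - 890·L_3(n).
Expanding and collecting terms gives f(n) = -3n^3 - 6n^2 - 4n - 2.
Evaluating at n = 8: f(8) = -1954.

-1954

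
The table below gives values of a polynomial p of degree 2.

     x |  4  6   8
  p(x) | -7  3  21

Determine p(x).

p(x) = x^2 - 5x - 3

Write p(x) = ax^2 + bx + c. Substituting each data point gives a linear system:
  16a + 4b + c = -7
  36a + 6b + c = 3
  64a + 8b + c = 21
Solving the system yields a = 1, b = -5, c = -3.
So p(x) = x^2 - 5x - 3.
Check: p(8) = 21. ✓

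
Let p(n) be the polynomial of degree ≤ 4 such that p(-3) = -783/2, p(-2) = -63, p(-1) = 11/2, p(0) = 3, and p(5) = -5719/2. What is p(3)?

-681/2

Using the Lagrange interpolation formula with nodes -3, -2, -1, 0, 5:
  L_0(n) = (n + 2)(n + 1)n(n - 5) / 48
  L_1(n) = (n + 3)(n + 1)n(n - 5) / -14
  L_2(n) = (n + 3)(n + 2)n(n - 5) / 12
  L_3(n) = (n + 3)(n + 2)(n + 1)(n - 5) / -30
  L_4(n) = (n + 3)(n + 2)(n + 1)n / 1680
Then p(n) = -783/2·L_0(n) - 63·L_1(n) + 11/2·L_2(n) + 3·L_3(n) - 5719/2·L_4(n).
Expanding and collecting terms gives p(n) = -5n⁴ + (3/2)n³ + 4n² - 5n + 3.
Evaluating at n = 3: p(3) = -681/2.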